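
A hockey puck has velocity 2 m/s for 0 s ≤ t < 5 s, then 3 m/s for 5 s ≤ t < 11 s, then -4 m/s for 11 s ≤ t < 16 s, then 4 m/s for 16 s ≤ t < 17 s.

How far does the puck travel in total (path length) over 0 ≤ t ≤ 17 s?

Total distance travelled is ∫|v| dt — sum the magnitudes of each area piece.
0–5 s: |2| × 5 = 10 m
5–11 s: |3| × 6 = 18 m
11–16 s: |-4| × 5 = 20 m
16–17 s: |4| × 1 = 4 m
Total distance = 52 m

52 m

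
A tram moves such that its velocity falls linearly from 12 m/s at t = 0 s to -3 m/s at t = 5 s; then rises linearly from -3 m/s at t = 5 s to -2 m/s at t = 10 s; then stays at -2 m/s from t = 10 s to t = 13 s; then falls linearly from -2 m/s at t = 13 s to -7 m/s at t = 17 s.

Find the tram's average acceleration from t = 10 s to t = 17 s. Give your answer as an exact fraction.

Average acceleration = Δv/Δt = (-7 − -2)/(17 − 10) = -5/7 m/s².

-5/7 m/s²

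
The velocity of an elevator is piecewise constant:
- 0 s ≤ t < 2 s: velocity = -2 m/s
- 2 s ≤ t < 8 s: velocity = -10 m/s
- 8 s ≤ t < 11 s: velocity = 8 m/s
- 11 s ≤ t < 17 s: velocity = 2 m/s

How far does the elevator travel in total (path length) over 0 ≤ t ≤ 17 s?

Total distance travelled is ∫|v| dt — sum the magnitudes of each area piece.
0–2 s: |-2| × 2 = 4 m
2–8 s: |-10| × 6 = 60 m
8–11 s: |8| × 3 = 24 m
11–17 s: |2| × 6 = 12 m
Total distance = 100 m

100 m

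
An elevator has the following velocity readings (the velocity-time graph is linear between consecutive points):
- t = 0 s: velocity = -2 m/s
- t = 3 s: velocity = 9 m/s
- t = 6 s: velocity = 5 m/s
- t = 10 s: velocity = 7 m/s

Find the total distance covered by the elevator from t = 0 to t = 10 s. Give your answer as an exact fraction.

Distance (not displacement) is the total path length: add the absolute areas under v-t.
0–3 s: v = 0 at t = 6/11 s; triangle areas 6/11 + 243/22 = 255/22 m
3–6 s: |½(9 + 5)(3)| = 21 m
6–10 s: |½(5 + 7)(4)| = 24 m
Total distance = 1245/22 m

1245/22 m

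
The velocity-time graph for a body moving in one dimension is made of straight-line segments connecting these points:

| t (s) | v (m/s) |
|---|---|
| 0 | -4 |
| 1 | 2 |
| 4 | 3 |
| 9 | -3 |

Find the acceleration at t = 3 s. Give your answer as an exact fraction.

Acceleration is the slope of the v-t graph on 1–4 s: (3 − 2)/(4 − 1) = 1/3 m/s².

1/3 m/s²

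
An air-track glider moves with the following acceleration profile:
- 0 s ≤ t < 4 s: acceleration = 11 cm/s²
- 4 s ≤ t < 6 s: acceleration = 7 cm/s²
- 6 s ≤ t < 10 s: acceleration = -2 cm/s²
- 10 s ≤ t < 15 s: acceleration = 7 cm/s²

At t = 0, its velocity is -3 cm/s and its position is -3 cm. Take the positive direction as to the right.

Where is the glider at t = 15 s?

695.5 cm

On each constant-a segment, Δv = aΔt and Δx = v₀Δt + ½aΔt²; chain segment to segment.
0–4 s: v starts -3 cm/s; Δx = -3·4 + ½·11·4² = 76 cm; v ends 41 cm/s.
4–6 s: v starts 41 cm/s; Δx = 41·2 + ½·7·2² = 96 cm; v ends 55 cm/s.
6–10 s: v starts 55 cm/s; Δx = 55·4 + ½·-2·4² = 204 cm; v ends 47 cm/s.
10–15 s: v starts 47 cm/s; Δx = 47·5 + ½·7·5² = 322.5 cm; v ends 82 cm/s.
x(15) = -3 + Σ Δx = 695.5 cm.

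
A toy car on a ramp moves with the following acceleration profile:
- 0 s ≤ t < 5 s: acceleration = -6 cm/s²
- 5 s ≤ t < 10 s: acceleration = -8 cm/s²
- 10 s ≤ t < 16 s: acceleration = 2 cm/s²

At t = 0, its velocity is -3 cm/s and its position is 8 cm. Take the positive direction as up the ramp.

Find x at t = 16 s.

-749 cm

On each constant-a segment, Δv = aΔt and Δx = v₀Δt + ½aΔt²; chain segment to segment.
0–5 s: v starts -3 cm/s; Δx = -3·5 + ½·-6·5² = -90 cm; v ends -33 cm/s.
5–10 s: v starts -33 cm/s; Δx = -33·5 + ½·-8·5² = -265 cm; v ends -73 cm/s.
10–16 s: v starts -73 cm/s; Δx = -73·6 + ½·2·6² = -402 cm; v ends -61 cm/s.
x(16) = 8 + Σ Δx = -749 cm.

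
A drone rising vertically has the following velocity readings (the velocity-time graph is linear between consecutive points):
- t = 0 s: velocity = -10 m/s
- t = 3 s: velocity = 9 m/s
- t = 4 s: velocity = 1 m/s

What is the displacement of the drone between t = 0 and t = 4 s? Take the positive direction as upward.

3.5 m

Displacement is the signed area under the v-t curve.
0–3 s: ½(-10 + 9)(3) = -1.5 m
3–4 s: ½(9 + 1)(1) = 5 m
Net displacement = 3.5 m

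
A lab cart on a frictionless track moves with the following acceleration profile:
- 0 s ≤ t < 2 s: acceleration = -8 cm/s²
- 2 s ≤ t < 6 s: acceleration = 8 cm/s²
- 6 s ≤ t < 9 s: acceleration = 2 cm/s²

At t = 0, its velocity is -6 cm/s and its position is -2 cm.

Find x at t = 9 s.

-15 cm

On each constant-a segment, Δv = aΔt and Δx = v₀Δt + ½aΔt²; chain segment to segment.
0–2 s: v starts -6 cm/s; Δx = -6·2 + ½·-8·2² = -28 cm; v ends -22 cm/s.
2–6 s: v starts -22 cm/s; Δx = -22·4 + ½·8·4² = -24 cm; v ends 10 cm/s.
6–9 s: v starts 10 cm/s; Δx = 10·3 + ½·2·3² = 39 cm; v ends 16 cm/s.
x(9) = -2 + Σ Δx = -15 cm.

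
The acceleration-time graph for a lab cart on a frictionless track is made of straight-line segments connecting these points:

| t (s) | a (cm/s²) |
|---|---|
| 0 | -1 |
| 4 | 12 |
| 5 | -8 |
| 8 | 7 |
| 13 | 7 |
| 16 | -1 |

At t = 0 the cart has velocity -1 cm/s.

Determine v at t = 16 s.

Δv equals the area under the a-t graph; then v = v₀ + Δv.
0–4 s: ½(-1 + 12)(4) = 22 cm/s
4–5 s: ½(12 + -8)(1) = 2 cm/s
5–8 s: ½(-8 + 7)(3) = -1.5 cm/s
8–13 s: 7 × 5 = 35 cm/s
13–16 s: ½(7 + -1)(3) = 9 cm/s
Δv = 66.5 cm/s, so v(16) = -1 + (66.5) = 65.5 cm/s.

65.5 cm/s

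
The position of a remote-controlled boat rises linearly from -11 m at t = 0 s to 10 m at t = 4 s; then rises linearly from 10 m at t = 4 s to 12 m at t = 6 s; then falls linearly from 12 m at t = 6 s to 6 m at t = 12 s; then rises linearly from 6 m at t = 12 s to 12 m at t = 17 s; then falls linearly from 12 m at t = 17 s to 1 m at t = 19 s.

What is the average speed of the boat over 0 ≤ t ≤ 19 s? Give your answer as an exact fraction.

Average speed = (total path length)/(elapsed time); on a piecewise-linear x-t graph the path length is Σ|Δx|.
0–4 s: |Δx| = |10 − -11| = 21 m
4–6 s: |Δx| = |12 − 10| = 2 m
6–12 s: |Δx| = |6 − 12| = 6 m
12–17 s: |Δx| = |12 − 6| = 6 m
17–19 s: |Δx| = |1 − 12| = 11 m
Total path = 46 m; average speed = 46/19 = 46/19 m/s.

46/19 m/s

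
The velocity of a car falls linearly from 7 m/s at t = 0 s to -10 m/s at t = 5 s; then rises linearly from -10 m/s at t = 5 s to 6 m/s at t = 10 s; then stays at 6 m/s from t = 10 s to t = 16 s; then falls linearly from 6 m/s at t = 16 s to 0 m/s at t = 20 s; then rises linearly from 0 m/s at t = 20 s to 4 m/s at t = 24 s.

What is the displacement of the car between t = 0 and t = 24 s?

38.5 m

Displacement is the signed area under the v-t curve.
0–5 s: ½(7 + -10)(5) = -7.5 m
5–10 s: ½(-10 + 6)(5) = -10 m
10–16 s: 6 × 6 = 36 m
16–20 s: ½(6 + 0)(4) = 12 m
20–24 s: ½(0 + 4)(4) = 8 m
Net displacement = 38.5 m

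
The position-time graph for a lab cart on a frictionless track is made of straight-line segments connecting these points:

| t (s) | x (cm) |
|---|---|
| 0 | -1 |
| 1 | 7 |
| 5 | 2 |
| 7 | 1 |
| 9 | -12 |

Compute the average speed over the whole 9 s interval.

Average speed = (total path length)/(elapsed time); on a piecewise-linear x-t graph the path length is Σ|Δx|.
0–1 s: |Δx| = |7 − -1| = 8 cm
1–5 s: |Δx| = |2 − 7| = 5 cm
5–7 s: |Δx| = |1 − 2| = 1 cm
7–9 s: |Δx| = |-12 − 1| = 13 cm
Total path = 27 cm; average speed = 27/9 = 3 cm/s.

3 cm/s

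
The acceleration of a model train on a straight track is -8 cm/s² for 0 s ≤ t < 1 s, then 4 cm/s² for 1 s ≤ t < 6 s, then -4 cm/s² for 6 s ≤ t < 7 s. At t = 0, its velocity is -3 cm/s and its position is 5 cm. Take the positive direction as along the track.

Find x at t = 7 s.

0 cm

On each constant-a segment, Δv = aΔt and Δx = v₀Δt + ½aΔt²; chain segment to segment.
0–1 s: v starts -3 cm/s; Δx = -3·1 + ½·-8·1² = -7 cm; v ends -11 cm/s.
1–6 s: v starts -11 cm/s; Δx = -11·5 + ½·4·5² = -5 cm; v ends 9 cm/s.
6–7 s: v starts 9 cm/s; Δx = 9·1 + ½·-4·1² = 7 cm; v ends 5 cm/s.
x(7) = 5 + Σ Δx = 0 cm.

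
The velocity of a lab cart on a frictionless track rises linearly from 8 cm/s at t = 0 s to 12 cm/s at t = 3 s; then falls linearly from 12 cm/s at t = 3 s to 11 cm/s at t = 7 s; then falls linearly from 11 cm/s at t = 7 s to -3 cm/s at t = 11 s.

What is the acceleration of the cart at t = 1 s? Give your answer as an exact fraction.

4/3 cm/s²

Acceleration is the slope of the v-t graph on 0–3 s: (12 − 8)/(3 − 0) = 4/3 cm/s².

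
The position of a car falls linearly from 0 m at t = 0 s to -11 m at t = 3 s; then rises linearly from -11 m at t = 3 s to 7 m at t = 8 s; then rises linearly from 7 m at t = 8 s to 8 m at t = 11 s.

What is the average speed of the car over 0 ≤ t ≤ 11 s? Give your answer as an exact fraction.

Average speed = (total path length)/(elapsed time); on a piecewise-linear x-t graph the path length is Σ|Δx|.
0–3 s: |Δx| = |-11 − 0| = 11 m
3–8 s: |Δx| = |7 − -11| = 18 m
8–11 s: |Δx| = |8 − 7| = 1 m
Total path = 30 m; average speed = 30/11 = 30/11 m/s.

30/11 m/s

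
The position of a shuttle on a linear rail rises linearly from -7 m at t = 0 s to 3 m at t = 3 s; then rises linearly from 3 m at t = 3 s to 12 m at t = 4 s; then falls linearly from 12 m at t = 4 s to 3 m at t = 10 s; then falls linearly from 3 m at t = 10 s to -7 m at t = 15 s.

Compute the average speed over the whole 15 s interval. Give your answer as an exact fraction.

38/15 m/s

Average speed = (total path length)/(elapsed time); on a piecewise-linear x-t graph the path length is Σ|Δx|.
0–3 s: |Δx| = |3 − -7| = 10 m
3–4 s: |Δx| = |12 − 3| = 9 m
4–10 s: |Δx| = |3 − 12| = 9 m
10–15 s: |Δx| = |-7 − 3| = 10 m
Total path = 38 m; average speed = 38/15 = 38/15 m/s.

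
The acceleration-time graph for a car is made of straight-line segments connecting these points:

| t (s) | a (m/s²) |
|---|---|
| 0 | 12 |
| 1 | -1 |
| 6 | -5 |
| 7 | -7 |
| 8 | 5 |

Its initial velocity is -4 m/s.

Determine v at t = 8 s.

Δv equals the area under the a-t graph; then v = v₀ + Δv.
0–1 s: ½(12 + -1)(1) = 5.5 m/s
1–6 s: ½(-1 + -5)(5) = -15 m/s
6–7 s: ½(-5 + -7)(1) = -6 m/s
7–8 s: ½(-7 + 5)(1) = -1 m/s
Δv = -16.5 m/s, so v(8) = -4 + (-16.5) = -20.5 m/s.

-20.5 m/s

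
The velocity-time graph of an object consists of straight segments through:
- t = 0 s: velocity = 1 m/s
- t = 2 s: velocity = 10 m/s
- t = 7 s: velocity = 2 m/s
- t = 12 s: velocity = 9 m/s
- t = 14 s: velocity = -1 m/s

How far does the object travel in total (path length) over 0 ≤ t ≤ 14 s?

76.7 m

Distance (not displacement) is the total path length: add the absolute areas under v-t.
0–2 s: |½(1 + 10)(2)| = 11 m
2–7 s: |½(10 + 2)(5)| = 30 m
7–12 s: |½(2 + 9)(5)| = 27.5 m
12–14 s: v = 0 at t = 13.8 s; triangle areas 8.1 + 0.1 = 8.2 m
Total distance = 76.7 m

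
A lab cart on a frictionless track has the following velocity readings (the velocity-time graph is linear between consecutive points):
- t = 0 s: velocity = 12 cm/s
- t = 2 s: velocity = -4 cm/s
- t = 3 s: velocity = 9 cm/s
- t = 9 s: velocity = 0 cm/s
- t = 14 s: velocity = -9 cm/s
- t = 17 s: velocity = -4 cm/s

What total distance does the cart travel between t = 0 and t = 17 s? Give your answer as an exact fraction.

2151/26 cm

Total distance travelled is ∫|v| dt — sum the magnitudes of each area piece.
0–2 s: v = 0 at t = 1.5 s; triangle areas 9 + 1 = 10 cm
2–3 s: v = 0 at t = 30/13 s; triangle areas 8/13 + 81/26 = 97/26 cm
3–9 s: |½(9 + 0)(6)| = 27 cm
9–14 s: |½(0 + -9)(5)| = 22.5 cm
14–17 s: |½(-9 + -4)(3)| = 19.5 cm
Total distance = 2151/26 cm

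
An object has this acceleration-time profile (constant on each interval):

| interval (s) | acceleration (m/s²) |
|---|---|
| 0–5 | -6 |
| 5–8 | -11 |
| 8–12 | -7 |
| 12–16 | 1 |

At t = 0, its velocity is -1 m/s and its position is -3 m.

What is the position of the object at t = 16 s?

-897.5 m

On each constant-a segment, Δv = aΔt and Δx = v₀Δt + ½aΔt²; chain segment to segment.
0–5 s: v starts -1 m/s; Δx = -1·5 + ½·-6·5² = -80 m; v ends -31 m/s.
5–8 s: v starts -31 m/s; Δx = -31·3 + ½·-11·3² = -142.5 m; v ends -64 m/s.
8–12 s: v starts -64 m/s; Δx = -64·4 + ½·-7·4² = -312 m; v ends -92 m/s.
12–16 s: v starts -92 m/s; Δx = -92·4 + ½·1·4² = -360 m; v ends -88 m/s.
x(16) = -3 + Σ Δx = -897.5 m.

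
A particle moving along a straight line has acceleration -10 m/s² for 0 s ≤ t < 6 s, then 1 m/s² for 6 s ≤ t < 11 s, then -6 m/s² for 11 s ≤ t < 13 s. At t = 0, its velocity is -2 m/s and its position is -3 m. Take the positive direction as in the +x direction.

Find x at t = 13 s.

-618.5 m

On each constant-a segment, Δv = aΔt and Δx = v₀Δt + ½aΔt²; chain segment to segment.
0–6 s: v starts -2 m/s; Δx = -2·6 + ½·-10·6² = -192 m; v ends -62 m/s.
6–11 s: v starts -62 m/s; Δx = -62·5 + ½·1·5² = -297.5 m; v ends -57 m/s.
11–13 s: v starts -57 m/s; Δx = -57·2 + ½·-6·2² = -126 m; v ends -69 m/s.
x(13) = -3 + Σ Δx = -618.5 m.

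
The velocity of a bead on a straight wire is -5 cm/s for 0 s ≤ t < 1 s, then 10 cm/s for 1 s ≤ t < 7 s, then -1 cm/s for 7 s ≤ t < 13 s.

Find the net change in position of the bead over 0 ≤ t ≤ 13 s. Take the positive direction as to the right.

49 cm

Net displacement equals the area under the velocity-time graph (areas below the axis count negative).
0–1 s: -5 × 1 = -5 cm
1–7 s: 10 × 6 = 60 cm
7–13 s: -1 × 6 = -6 cm
Net displacement = 49 cm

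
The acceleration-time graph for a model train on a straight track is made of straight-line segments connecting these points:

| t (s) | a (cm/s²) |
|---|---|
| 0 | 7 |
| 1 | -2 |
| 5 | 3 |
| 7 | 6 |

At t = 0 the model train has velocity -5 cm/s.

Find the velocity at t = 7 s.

8.5 cm/s

Δv equals the area under the a-t graph; then v = v₀ + Δv.
0–1 s: ½(7 + -2)(1) = 2.5 cm/s
1–5 s: ½(-2 + 3)(4) = 2 cm/s
5–7 s: ½(3 + 6)(2) = 9 cm/s
Δv = 13.5 cm/s, so v(7) = -5 + (13.5) = 8.5 cm/s.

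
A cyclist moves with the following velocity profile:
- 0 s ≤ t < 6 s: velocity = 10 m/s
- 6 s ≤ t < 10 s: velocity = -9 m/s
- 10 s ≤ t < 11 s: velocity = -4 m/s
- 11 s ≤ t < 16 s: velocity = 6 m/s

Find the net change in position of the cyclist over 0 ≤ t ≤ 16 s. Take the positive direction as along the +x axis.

50 m

Displacement is the signed area under the v-t curve.
0–6 s: 10 × 6 = 60 m
6–10 s: -9 × 4 = -36 m
10–11 s: -4 × 1 = -4 m
11–16 s: 6 × 5 = 30 m
Net displacement = 50 m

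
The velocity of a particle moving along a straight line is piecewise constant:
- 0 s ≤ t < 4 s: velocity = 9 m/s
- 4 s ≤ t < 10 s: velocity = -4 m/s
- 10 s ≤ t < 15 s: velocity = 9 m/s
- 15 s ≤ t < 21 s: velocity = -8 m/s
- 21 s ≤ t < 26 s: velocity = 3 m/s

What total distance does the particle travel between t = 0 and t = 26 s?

168 m

Total distance travelled is ∫|v| dt — sum the magnitudes of each area piece.
0–4 s: |9| × 4 = 36 m
4–10 s: |-4| × 6 = 24 m
10–15 s: |9| × 5 = 45 m
15–21 s: |-8| × 6 = 48 m
21–26 s: |3| × 5 = 15 m
Total distance = 168 m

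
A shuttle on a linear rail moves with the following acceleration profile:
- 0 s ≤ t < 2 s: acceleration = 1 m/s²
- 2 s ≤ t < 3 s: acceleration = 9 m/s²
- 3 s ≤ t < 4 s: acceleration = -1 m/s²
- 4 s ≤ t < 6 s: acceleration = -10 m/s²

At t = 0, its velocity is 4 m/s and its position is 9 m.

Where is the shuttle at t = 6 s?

On each constant-a segment, Δv = aΔt and Δx = v₀Δt + ½aΔt²; chain segment to segment.
0–2 s: v starts 4 m/s; Δx = 4·2 + ½·1·2² = 10 m; v ends 6 m/s.
2–3 s: v starts 6 m/s; Δx = 6·1 + ½·9·1² = 10.5 m; v ends 15 m/s.
3–4 s: v starts 15 m/s; Δx = 15·1 + ½·-1·1² = 14.5 m; v ends 14 m/s.
4–6 s: v starts 14 m/s; Δx = 14·2 + ½·-10·2² = 8 m; v ends -6 m/s.
x(6) = 9 + Σ Δx = 52 m.

52 m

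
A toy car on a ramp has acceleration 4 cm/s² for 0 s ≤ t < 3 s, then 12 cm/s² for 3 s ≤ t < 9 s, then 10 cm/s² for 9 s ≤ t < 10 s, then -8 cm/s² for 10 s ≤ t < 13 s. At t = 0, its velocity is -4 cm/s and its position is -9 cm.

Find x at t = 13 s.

580 cm

On each constant-a segment, Δv = aΔt and Δx = v₀Δt + ½aΔt²; chain segment to segment.
0–3 s: v starts -4 cm/s; Δx = -4·3 + ½·4·3² = 6 cm; v ends 8 cm/s.
3–9 s: v starts 8 cm/s; Δx = 8·6 + ½·12·6² = 264 cm; v ends 80 cm/s.
9–10 s: v starts 80 cm/s; Δx = 80·1 + ½·10·1² = 85 cm; v ends 90 cm/s.
10–13 s: v starts 90 cm/s; Δx = 90·3 + ½·-8·3² = 234 cm; v ends 66 cm/s.
x(13) = -9 + Σ Δx = 580 cm.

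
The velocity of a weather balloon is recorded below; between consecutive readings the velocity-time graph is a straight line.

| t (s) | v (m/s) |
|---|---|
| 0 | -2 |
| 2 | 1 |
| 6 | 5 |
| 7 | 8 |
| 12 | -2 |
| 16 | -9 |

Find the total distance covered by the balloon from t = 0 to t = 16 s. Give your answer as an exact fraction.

Distance (not displacement) is the total path length: add the absolute areas under v-t.
0–2 s: v = 0 at t = 4/3 s; triangle areas 4/3 + 1/3 = 5/3 m
2–6 s: |½(1 + 5)(4)| = 12 m
6–7 s: |½(5 + 8)(1)| = 6.5 m
7–12 s: v = 0 at t = 11 s; triangle areas 16 + 1 = 17 m
12–16 s: |½(-2 + -9)(4)| = 22 m
Total distance = 355/6 m

355/6 m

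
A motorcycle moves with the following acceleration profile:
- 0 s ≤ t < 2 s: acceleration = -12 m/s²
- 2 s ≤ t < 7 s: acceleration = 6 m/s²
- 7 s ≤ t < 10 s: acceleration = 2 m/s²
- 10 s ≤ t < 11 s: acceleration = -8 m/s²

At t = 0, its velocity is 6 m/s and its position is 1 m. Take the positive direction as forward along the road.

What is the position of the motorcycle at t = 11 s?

On each constant-a segment, Δv = aΔt and Δx = v₀Δt + ½aΔt²; chain segment to segment.
0–2 s: v starts 6 m/s; Δx = 6·2 + ½·-12·2² = -12 m; v ends -18 m/s.
2–7 s: v starts -18 m/s; Δx = -18·5 + ½·6·5² = -15 m; v ends 12 m/s.
7–10 s: v starts 12 m/s; Δx = 12·3 + ½·2·3² = 45 m; v ends 18 m/s.
10–11 s: v starts 18 m/s; Δx = 18·1 + ½·-8·1² = 14 m; v ends 10 m/s.
x(11) = 1 + Σ Δx = 33 m.

33 m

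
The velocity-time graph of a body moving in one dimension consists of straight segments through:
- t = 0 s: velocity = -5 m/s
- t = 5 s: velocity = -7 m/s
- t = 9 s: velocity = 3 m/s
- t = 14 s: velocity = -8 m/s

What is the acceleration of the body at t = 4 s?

Acceleration is the slope of the v-t graph on 0–5 s: (-7 − -5)/(5 − 0) = -0.4 m/s².

-0.4 m/s²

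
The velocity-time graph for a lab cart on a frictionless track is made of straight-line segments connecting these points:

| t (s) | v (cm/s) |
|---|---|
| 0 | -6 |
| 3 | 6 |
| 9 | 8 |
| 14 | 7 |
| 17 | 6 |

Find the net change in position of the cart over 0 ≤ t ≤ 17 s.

Displacement is the signed area under the v-t curve.
0–3 s: ½(-6 + 6)(3) = 0 cm
3–9 s: ½(6 + 8)(6) = 42 cm
9–14 s: ½(8 + 7)(5) = 37.5 cm
14–17 s: ½(7 + 6)(3) = 19.5 cm
Net displacement = 99 cm

99 cm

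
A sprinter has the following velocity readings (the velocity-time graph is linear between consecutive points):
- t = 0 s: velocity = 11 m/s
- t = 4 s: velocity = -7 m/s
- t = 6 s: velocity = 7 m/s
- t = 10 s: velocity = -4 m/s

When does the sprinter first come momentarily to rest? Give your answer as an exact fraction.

v changes sign on 0–4 s (from 11 to -7); the graph is linear there, so v = 0 at t = 0 + (-11)·(4 − 0)/(-7 − 11) = 22/9 s.

t = 22/9 s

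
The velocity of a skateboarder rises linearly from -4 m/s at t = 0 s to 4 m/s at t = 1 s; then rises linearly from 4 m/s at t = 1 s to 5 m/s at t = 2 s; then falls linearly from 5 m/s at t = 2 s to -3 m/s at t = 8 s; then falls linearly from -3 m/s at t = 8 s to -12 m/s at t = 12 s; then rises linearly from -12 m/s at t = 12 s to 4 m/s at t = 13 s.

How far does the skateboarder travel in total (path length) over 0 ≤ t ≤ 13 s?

54.25 m

Distance (not displacement) is the total path length: add the absolute areas under v-t.
0–1 s: v = 0 at t = 0.5 s; triangle areas 1 + 1 = 2 m
1–2 s: |½(4 + 5)(1)| = 4.5 m
2–8 s: v = 0 at t = 5.75 s; triangle areas 9.375 + 3.375 = 12.75 m
8–12 s: |½(-3 + -12)(4)| = 30 m
12–13 s: v = 0 at t = 12.75 s; triangle areas 4.5 + 0.5 = 5 m
Total distance = 54.25 m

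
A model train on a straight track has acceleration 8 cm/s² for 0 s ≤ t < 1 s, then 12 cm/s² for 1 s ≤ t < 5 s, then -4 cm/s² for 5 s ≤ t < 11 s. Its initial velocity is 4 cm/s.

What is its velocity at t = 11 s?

Δv equals the area under the a-t graph; then v = v₀ + Δv.
0–1 s: 8 × 1 = 8 cm/s
1–5 s: 12 × 4 = 48 cm/s
5–11 s: -4 × 6 = -24 cm/s
Δv = 32 cm/s, so v(11) = 4 + (32) = 36 cm/s.

36 cm/s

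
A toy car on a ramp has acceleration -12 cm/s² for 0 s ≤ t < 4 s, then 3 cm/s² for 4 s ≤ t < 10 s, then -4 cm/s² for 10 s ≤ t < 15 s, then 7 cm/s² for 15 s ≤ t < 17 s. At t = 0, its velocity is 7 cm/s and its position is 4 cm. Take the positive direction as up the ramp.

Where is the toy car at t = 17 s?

-493 cm

On each constant-a segment, Δv = aΔt and Δx = v₀Δt + ½aΔt²; chain segment to segment.
0–4 s: v starts 7 cm/s; Δx = 7·4 + ½·-12·4² = -68 cm; v ends -41 cm/s.
4–10 s: v starts -41 cm/s; Δx = -41·6 + ½·3·6² = -192 cm; v ends -23 cm/s.
10–15 s: v starts -23 cm/s; Δx = -23·5 + ½·-4·5² = -165 cm; v ends -43 cm/s.
15–17 s: v starts -43 cm/s; Δx = -43·2 + ½·7·2² = -72 cm; v ends -29 cm/s.
x(17) = 4 + Σ Δx = -493 cm.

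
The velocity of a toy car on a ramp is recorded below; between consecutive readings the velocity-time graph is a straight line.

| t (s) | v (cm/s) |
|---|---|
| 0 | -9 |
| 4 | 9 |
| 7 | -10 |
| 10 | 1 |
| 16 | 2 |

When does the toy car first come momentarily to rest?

t = 2 s

v changes sign on 0–4 s (from -9 to 9); the graph is linear there, so v = 0 at t = 0 + (9)·(4 − 0)/(9 − -9) = 2 s.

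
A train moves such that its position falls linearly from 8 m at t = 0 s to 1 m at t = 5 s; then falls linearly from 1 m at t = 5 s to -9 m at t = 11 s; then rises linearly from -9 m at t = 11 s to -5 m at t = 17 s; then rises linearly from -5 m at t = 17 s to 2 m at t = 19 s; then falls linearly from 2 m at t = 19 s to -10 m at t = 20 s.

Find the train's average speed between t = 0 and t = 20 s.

Average speed = (total path length)/(elapsed time); on a piecewise-linear x-t graph the path length is Σ|Δx|.
0–5 s: |Δx| = |1 − 8| = 7 m
5–11 s: |Δx| = |-9 − 1| = 10 m
11–17 s: |Δx| = |-5 − -9| = 4 m
17–19 s: |Δx| = |2 − -5| = 7 m
19–20 s: |Δx| = |-10 − 2| = 12 m
Total path = 40 m; average speed = 40/20 = 2 m/s.

2 m/s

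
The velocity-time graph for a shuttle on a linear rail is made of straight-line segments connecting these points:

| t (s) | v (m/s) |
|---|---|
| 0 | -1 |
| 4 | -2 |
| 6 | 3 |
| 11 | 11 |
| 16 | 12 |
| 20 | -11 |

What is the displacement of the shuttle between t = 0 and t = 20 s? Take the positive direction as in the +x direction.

89.5 m

Net displacement equals the area under the velocity-time graph (areas below the axis count negative).
0–4 s: ½(-1 + -2)(4) = -6 m
4–6 s: ½(-2 + 3)(2) = 1 m
6–11 s: ½(3 + 11)(5) = 35 m
11–16 s: ½(11 + 12)(5) = 57.5 m
16–20 s: ½(12 + -11)(4) = 2 m
Net displacement = 89.5 m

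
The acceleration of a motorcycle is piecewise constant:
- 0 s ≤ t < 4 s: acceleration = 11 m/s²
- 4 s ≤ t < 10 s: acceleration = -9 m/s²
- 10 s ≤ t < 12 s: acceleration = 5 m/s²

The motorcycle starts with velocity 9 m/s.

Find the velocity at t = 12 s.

9 m/s

Δv equals the area under the a-t graph; then v = v₀ + Δv.
0–4 s: 11 × 4 = 44 m/s
4–10 s: -9 × 6 = -54 m/s
10–12 s: 5 × 2 = 10 m/s
Δv = 0 m/s, so v(12) = 9 + (0) = 9 m/s.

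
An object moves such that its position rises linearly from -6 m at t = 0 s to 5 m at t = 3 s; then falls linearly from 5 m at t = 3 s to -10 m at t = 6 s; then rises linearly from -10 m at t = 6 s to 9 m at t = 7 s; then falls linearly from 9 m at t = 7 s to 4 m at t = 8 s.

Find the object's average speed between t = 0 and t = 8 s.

Average speed = (total path length)/(elapsed time); on a piecewise-linear x-t graph the path length is Σ|Δx|.
0–3 s: |Δx| = |5 − -6| = 11 m
3–6 s: |Δx| = |-10 − 5| = 15 m
6–7 s: |Δx| = |9 − -10| = 19 m
7–8 s: |Δx| = |4 − 9| = 5 m
Total path = 50 m; average speed = 50/8 = 6.25 m/s.

6.25 m/s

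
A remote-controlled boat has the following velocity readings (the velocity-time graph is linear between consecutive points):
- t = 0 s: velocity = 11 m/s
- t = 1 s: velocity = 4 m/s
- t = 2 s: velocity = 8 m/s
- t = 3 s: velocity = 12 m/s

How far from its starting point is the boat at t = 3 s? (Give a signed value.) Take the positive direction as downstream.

Net displacement equals the area under the velocity-time graph (areas below the axis count negative).
0–1 s: ½(11 + 4)(1) = 7.5 m
1–2 s: ½(4 + 8)(1) = 6 m
2–3 s: ½(8 + 12)(1) = 10 m
Net displacement = 23.5 m

23.5 m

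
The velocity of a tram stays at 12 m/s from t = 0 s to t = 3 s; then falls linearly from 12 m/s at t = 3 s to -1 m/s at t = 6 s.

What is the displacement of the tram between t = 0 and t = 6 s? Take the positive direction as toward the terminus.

52.5 m

Net displacement equals the area under the velocity-time graph (areas below the axis count negative).
0–3 s: 12 × 3 = 36 m
3–6 s: ½(12 + -1)(3) = 16.5 m
Net displacement = 52.5 m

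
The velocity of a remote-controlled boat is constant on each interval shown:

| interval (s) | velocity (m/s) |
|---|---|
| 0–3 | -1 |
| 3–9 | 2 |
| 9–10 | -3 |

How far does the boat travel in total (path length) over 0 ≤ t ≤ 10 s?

18 m

Total distance travelled is ∫|v| dt — sum the magnitudes of each area piece.
0–3 s: |-1| × 3 = 3 m
3–9 s: |2| × 6 = 12 m
9–10 s: |-3| × 1 = 3 m
Total distance = 18 m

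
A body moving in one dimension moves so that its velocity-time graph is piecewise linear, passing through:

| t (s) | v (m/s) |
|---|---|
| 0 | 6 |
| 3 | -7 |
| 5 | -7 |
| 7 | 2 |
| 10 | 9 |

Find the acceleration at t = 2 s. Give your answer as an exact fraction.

-13/3 m/s²

Acceleration is the slope of the v-t graph on 0–3 s: (-7 − 6)/(3 − 0) = -13/3 m/s².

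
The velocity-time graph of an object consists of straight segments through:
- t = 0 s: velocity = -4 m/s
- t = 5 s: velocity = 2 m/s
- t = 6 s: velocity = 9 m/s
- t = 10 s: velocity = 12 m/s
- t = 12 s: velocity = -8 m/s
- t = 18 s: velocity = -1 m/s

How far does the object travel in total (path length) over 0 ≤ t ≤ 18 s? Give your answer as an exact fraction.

2797/30 m

Distance (not displacement) is the total path length: add the absolute areas under v-t.
0–5 s: v = 0 at t = 10/3 s; triangle areas 20/3 + 5/3 = 25/3 m
5–6 s: |½(2 + 9)(1)| = 5.5 m
6–10 s: |½(9 + 12)(4)| = 42 m
10–12 s: v = 0 at t = 11.2 s; triangle areas 7.2 + 3.2 = 10.4 m
12–18 s: |½(-8 + -1)(6)| = 27 m
Total distance = 2797/30 m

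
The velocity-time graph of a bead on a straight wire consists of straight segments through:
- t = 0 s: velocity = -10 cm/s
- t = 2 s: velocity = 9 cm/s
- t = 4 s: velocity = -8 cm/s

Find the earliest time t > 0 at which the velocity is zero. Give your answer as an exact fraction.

t = 20/19 s

v changes sign on 0–2 s (from -10 to 9); the graph is linear there, so v = 0 at t = 0 + (10)·(2 − 0)/(9 − -10) = 20/19 s.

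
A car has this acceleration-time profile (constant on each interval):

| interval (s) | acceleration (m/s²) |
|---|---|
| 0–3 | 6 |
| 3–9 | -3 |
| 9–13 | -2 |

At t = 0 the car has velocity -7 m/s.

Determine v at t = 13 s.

-15 m/s

Δv equals the area under the a-t graph; then v = v₀ + Δv.
0–3 s: 6 × 3 = 18 m/s
3–9 s: -3 × 6 = -18 m/s
9–13 s: -2 × 4 = -8 m/s
Δv = -8 m/s, so v(13) = -7 + (-8) = -15 m/s.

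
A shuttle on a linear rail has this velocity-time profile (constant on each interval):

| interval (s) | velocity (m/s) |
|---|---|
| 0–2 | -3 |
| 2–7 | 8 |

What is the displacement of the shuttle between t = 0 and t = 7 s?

Net displacement equals the area under the velocity-time graph (areas below the axis count negative).
0–2 s: -3 × 2 = -6 m
2–7 s: 8 × 5 = 40 m
Net displacement = 34 m

34 m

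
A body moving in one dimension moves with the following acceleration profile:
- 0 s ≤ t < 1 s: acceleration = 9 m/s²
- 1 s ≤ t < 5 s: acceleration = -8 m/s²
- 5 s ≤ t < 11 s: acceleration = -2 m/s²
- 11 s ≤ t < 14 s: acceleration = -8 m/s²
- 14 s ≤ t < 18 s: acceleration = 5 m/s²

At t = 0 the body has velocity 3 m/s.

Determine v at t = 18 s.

Δv equals the area under the a-t graph; then v = v₀ + Δv.
0–1 s: 9 × 1 = 9 m/s
1–5 s: -8 × 4 = -32 m/s
5–11 s: -2 × 6 = -12 m/s
11–14 s: -8 × 3 = -24 m/s
14–18 s: 5 × 4 = 20 m/s
Δv = -39 m/s, so v(18) = 3 + (-39) = -36 m/s.

-36 m/s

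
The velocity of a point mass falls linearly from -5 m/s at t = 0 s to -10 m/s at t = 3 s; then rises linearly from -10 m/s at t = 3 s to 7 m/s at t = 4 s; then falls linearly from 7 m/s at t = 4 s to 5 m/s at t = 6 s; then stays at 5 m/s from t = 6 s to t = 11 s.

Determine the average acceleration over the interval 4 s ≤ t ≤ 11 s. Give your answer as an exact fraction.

-2/7 m/s²

Average acceleration = Δv/Δt = (5 − 7)/(11 − 4) = -2/7 m/s².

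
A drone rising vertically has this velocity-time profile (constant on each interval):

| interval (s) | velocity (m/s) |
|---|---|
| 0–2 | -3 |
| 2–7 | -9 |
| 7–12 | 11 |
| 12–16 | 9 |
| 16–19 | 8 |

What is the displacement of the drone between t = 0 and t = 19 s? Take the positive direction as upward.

64 m

Displacement is the signed area under the v-t curve.
0–2 s: -3 × 2 = -6 m
2–7 s: -9 × 5 = -45 m
7–12 s: 11 × 5 = 55 m
12–16 s: 9 × 4 = 36 m
16–19 s: 8 × 3 = 24 m
Net displacement = 64 m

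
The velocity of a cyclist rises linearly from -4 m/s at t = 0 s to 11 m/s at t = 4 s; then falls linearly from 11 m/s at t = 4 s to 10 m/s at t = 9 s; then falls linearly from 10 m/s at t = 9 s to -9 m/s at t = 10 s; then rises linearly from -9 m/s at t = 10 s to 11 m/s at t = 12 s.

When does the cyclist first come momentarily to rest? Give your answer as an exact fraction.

v changes sign on 0–4 s (from -4 to 11); the graph is linear there, so v = 0 at t = 0 + (4)·(4 − 0)/(11 − -4) = 16/15 s.

t = 16/15 s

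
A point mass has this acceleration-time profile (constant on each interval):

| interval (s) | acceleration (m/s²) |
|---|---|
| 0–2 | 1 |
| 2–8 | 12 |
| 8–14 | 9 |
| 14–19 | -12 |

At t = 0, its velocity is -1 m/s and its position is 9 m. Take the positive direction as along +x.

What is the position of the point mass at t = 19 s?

On each constant-a segment, Δv = aΔt and Δx = v₀Δt + ½aΔt²; chain segment to segment.
0–2 s: v starts -1 m/s; Δx = -1·2 + ½·1·2² = 0 m; v ends 1 m/s.
2–8 s: v starts 1 m/s; Δx = 1·6 + ½·12·6² = 222 m; v ends 73 m/s.
8–14 s: v starts 73 m/s; Δx = 73·6 + ½·9·6² = 600 m; v ends 127 m/s.
14–19 s: v starts 127 m/s; Δx = 127·5 + ½·-12·5² = 485 m; v ends 67 m/s.
x(19) = 9 + Σ Δx = 1316 m.

1316 m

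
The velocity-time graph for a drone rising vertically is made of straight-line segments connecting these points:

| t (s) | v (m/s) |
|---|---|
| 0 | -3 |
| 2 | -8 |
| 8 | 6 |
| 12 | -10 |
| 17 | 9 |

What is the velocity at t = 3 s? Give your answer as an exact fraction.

-17/3 m/s

On 2–8 s the graph is linear from -8 to 6 m/s: v(3) = -8 + (6 − -8)·(3 − 2)/(8 − 2) = -17/3 m/s.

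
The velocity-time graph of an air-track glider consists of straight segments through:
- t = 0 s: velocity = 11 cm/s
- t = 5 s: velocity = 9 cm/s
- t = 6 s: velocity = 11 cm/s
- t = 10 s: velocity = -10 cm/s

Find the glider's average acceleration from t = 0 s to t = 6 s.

0 cm/s²

Average acceleration = Δv/Δt = (11 − 11)/(6 − 0) = 0 cm/s².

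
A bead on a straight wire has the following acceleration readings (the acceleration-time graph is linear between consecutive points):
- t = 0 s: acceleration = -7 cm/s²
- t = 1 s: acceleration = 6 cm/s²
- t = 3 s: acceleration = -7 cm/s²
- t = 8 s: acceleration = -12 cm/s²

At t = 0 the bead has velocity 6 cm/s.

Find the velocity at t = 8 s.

Δv equals the area under the a-t graph; then v = v₀ + Δv.
0–1 s: ½(-7 + 6)(1) = -0.5 cm/s
1–3 s: ½(6 + -7)(2) = -1 cm/s
3–8 s: ½(-7 + -12)(5) = -47.5 cm/s
Δv = -49 cm/s, so v(8) = 6 + (-49) = -43 cm/s.

-43 cm/s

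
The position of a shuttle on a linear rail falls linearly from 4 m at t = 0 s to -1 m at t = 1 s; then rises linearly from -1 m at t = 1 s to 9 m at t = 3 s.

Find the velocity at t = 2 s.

5 m/s

Velocity is the slope of the x-t graph on 1–3 s: (9 − -1)/(3 − 1) = 5 m/s.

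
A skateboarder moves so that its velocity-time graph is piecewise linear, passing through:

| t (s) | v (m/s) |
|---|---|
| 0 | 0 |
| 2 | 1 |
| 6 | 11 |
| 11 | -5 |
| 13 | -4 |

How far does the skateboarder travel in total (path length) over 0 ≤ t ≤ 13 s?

Total distance travelled is ∫|v| dt — sum the magnitudes of each area piece.
0–2 s: |½(0 + 1)(2)| = 1 m
2–6 s: |½(1 + 11)(4)| = 24 m
6–11 s: v = 0 at t = 9.4375 s; triangle areas 18.90625 + 3.90625 = 22.8125 m
11–13 s: |½(-5 + -4)(2)| = 9 m
Total distance = 56.8125 m

56.8125 m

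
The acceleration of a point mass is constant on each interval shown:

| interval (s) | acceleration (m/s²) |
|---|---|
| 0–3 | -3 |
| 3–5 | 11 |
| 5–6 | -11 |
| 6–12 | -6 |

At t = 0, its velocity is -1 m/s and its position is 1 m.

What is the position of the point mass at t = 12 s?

On each constant-a segment, Δv = aΔt and Δx = v₀Δt + ½aΔt²; chain segment to segment.
0–3 s: v starts -1 m/s; Δx = -1·3 + ½·-3·3² = -16.5 m; v ends -10 m/s.
3–5 s: v starts -10 m/s; Δx = -10·2 + ½·11·2² = 2 m; v ends 12 m/s.
5–6 s: v starts 12 m/s; Δx = 12·1 + ½·-11·1² = 6.5 m; v ends 1 m/s.
6–12 s: v starts 1 m/s; Δx = 1·6 + ½·-6·6² = -102 m; v ends -35 m/s.
x(12) = 1 + Σ Δx = -109 m.

-109 m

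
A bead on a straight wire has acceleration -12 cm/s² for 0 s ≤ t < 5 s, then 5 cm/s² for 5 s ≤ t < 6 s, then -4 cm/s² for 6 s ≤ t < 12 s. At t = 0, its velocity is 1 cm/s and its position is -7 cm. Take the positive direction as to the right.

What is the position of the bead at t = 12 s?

On each constant-a segment, Δv = aΔt and Δx = v₀Δt + ½aΔt²; chain segment to segment.
0–5 s: v starts 1 cm/s; Δx = 1·5 + ½·-12·5² = -145 cm; v ends -59 cm/s.
5–6 s: v starts -59 cm/s; Δx = -59·1 + ½·5·1² = -56.5 cm; v ends -54 cm/s.
6–12 s: v starts -54 cm/s; Δx = -54·6 + ½·-4·6² = -396 cm; v ends -78 cm/s.
x(12) = -7 + Σ Δx = -604.5 cm.

-604.5 cm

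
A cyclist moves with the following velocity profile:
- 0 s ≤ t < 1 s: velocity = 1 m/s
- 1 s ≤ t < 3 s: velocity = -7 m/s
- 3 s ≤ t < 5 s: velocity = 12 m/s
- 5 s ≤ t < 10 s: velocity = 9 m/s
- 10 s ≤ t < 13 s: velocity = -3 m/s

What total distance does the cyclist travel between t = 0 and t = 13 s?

93 m

Distance (not displacement) is the total path length: add the absolute areas under v-t.
0–1 s: |1| × 1 = 1 m
1–3 s: |-7| × 2 = 14 m
3–5 s: |12| × 2 = 24 m
5–10 s: |9| × 5 = 45 m
10–13 s: |-3| × 3 = 9 m
Total distance = 93 m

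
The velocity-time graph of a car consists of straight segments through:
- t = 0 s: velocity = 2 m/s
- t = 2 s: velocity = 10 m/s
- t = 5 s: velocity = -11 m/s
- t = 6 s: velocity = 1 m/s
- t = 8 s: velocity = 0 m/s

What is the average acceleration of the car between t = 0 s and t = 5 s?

Average acceleration = Δv/Δt = (-11 − 2)/(5 − 0) = -2.6 m/s².

-2.6 m/s²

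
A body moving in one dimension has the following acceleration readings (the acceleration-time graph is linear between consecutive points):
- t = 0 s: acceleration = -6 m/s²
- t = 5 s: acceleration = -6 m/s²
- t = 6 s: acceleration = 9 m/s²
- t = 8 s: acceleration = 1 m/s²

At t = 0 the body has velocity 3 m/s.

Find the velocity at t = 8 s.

-15.5 m/s

Δv equals the area under the a-t graph; then v = v₀ + Δv.
0–5 s: -6 × 5 = -30 m/s
5–6 s: ½(-6 + 9)(1) = 1.5 m/s
6–8 s: ½(9 + 1)(2) = 10 m/s
Δv = -18.5 m/s, so v(8) = 3 + (-18.5) = -15.5 m/s.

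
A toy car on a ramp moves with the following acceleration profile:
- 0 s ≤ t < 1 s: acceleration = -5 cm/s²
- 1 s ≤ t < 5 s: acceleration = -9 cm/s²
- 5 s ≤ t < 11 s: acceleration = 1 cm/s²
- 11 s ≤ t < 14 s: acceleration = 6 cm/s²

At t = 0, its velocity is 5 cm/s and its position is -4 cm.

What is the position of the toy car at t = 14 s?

On each constant-a segment, Δv = aΔt and Δx = v₀Δt + ½aΔt²; chain segment to segment.
0–1 s: v starts 5 cm/s; Δx = 5·1 + ½·-5·1² = 2.5 cm; v ends 0 cm/s.
1–5 s: v starts 0 cm/s; Δx = 0·4 + ½·-9·4² = -72 cm; v ends -36 cm/s.
5–11 s: v starts -36 cm/s; Δx = -36·6 + ½·1·6² = -198 cm; v ends -30 cm/s.
11–14 s: v starts -30 cm/s; Δx = -30·3 + ½·6·3² = -63 cm; v ends -12 cm/s.
x(14) = -4 + Σ Δx = -334.5 cm.

-334.5 cm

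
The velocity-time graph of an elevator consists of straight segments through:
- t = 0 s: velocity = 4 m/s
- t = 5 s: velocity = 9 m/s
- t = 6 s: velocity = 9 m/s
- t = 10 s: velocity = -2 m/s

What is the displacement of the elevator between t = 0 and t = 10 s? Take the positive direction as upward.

55.5 m

Displacement is the signed area under the v-t curve.
0–5 s: ½(4 + 9)(5) = 32.5 m
5–6 s: 9 × 1 = 9 m
6–10 s: ½(9 + -2)(4) = 14 m
Net displacement = 55.5 m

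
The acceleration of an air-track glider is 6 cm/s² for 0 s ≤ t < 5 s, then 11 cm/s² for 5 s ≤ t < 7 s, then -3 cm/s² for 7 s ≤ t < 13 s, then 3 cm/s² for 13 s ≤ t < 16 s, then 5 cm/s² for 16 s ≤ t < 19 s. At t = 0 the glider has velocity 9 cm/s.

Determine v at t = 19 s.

67 cm/s

Δv equals the area under the a-t graph; then v = v₀ + Δv.
0–5 s: 6 × 5 = 30 cm/s
5–7 s: 11 × 2 = 22 cm/s
7–13 s: -3 × 6 = -18 cm/s
13–16 s: 3 × 3 = 9 cm/s
16–19 s: 5 × 3 = 15 cm/s
Δv = 58 cm/s, so v(19) = 9 + (58) = 67 cm/s.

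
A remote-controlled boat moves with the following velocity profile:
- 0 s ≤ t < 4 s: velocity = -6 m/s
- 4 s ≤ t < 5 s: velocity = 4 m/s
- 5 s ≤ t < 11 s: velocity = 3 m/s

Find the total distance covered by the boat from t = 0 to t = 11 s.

46 m

Distance (not displacement) is the total path length: add the absolute areas under v-t.
0–4 s: |-6| × 4 = 24 m
4–5 s: |4| × 1 = 4 m
5–11 s: |3| × 6 = 18 m
Total distance = 46 m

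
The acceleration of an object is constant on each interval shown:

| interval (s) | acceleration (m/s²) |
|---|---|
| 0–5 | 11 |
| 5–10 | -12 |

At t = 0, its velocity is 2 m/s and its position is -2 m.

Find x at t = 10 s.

280.5 m

On each constant-a segment, Δv = aΔt and Δx = v₀Δt + ½aΔt²; chain segment to segment.
0–5 s: v starts 2 m/s; Δx = 2·5 + ½·11·5² = 147.5 m; v ends 57 m/s.
5–10 s: v starts 57 m/s; Δx = 57·5 + ½·-12·5² = 135 m; v ends -3 m/s.
x(10) = -2 + Σ Δx = 280.5 m.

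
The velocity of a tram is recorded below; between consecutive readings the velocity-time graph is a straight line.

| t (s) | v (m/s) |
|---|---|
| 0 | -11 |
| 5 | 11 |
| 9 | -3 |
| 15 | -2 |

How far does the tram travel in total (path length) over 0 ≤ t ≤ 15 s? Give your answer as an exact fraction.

855/14 m

Total distance travelled is ∫|v| dt — sum the magnitudes of each area piece.
0–5 s: v = 0 at t = 2.5 s; triangle areas 13.75 + 13.75 = 27.5 m
5–9 s: v = 0 at t = 57/7 s; triangle areas 121/7 + 9/7 = 130/7 m
9–15 s: |½(-3 + -2)(6)| = 15 m
Total distance = 855/14 m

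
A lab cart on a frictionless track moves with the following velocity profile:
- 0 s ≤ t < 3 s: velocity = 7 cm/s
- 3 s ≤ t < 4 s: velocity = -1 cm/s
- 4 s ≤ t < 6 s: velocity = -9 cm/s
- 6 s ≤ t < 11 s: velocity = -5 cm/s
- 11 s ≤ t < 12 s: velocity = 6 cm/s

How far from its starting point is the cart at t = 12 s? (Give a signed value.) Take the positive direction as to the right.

Displacement is the signed area under the v-t curve.
0–3 s: 7 × 3 = 21 cm
3–4 s: -1 × 1 = -1 cm
4–6 s: -9 × 2 = -18 cm
6–11 s: -5 × 5 = -25 cm
11–12 s: 6 × 1 = 6 cm
Net displacement = -17 cm

-17 cm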